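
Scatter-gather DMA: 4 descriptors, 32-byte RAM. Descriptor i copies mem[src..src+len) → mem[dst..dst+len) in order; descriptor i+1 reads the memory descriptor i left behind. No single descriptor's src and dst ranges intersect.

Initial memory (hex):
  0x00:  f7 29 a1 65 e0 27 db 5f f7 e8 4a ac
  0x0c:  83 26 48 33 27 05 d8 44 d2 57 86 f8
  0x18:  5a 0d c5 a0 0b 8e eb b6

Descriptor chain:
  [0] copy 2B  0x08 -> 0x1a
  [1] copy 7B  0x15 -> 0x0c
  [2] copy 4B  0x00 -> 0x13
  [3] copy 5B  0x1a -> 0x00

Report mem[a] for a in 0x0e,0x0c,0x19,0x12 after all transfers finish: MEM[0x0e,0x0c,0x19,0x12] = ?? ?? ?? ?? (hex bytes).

MEM[0x0e,0x0c,0x19,0x12] = f8 57 0d e8

#0 dst[0x1a+2] := {0xf7,0xe8}
#1 dst[0x0c+7] := {0x57,0x86,0xf8,0x5a,0x0d,0xf7,0xe8}
#2 dst[0x13+4] := {0xf7,0x29,0xa1,0x65}
#3 dst[0x00+5] := {0xf7,0xe8,0x0b,0x8e,0xeb}
query mem[0x0e]=0xf8, mem[0x0c]=0x57, mem[0x19]=0x0d, mem[0x12]=0xe8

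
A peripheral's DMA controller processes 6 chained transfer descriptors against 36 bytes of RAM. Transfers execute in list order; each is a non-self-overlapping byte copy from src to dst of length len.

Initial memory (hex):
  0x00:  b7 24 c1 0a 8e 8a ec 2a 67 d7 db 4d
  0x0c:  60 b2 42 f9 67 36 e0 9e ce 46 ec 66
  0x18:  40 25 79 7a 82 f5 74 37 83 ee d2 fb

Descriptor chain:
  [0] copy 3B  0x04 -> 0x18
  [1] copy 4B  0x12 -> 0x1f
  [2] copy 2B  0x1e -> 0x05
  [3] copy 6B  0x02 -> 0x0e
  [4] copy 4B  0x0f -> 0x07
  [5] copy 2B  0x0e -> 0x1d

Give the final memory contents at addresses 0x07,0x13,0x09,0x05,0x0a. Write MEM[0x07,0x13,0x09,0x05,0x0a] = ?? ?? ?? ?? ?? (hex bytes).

MEM[0x07,0x13,0x09,0x05,0x0a] = 0a 2a 74 74 e0

D0: mem[0x18..0x1a] <- [8e 8a ec]
D1: mem[0x1f..0x22] <- [e0 9e ce 46]
D2: mem[0x05..0x06] <- [74 e0]
D3: mem[0x0e..0x13] <- [c1 0a 8e 74 e0 2a]
D4: mem[0x07..0x0a] <- [0a 8e 74 e0]
D5: mem[0x1d..0x1e] <- [c1 0a]
query mem[0x07]=0x0a, mem[0x13]=0x2a, mem[0x09]=0x74, mem[0x05]=0x74, mem[0x0a]=0xe0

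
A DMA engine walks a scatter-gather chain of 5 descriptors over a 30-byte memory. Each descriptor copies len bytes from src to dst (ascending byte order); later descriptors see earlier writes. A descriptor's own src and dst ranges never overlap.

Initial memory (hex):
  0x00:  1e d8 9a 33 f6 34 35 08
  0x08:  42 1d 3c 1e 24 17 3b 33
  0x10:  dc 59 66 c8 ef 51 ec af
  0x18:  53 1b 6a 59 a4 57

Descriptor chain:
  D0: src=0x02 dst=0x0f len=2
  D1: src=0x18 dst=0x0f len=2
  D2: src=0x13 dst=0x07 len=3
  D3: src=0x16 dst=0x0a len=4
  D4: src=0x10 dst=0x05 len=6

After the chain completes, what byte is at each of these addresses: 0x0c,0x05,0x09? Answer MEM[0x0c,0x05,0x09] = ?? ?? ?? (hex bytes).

#0 dst[0x0f+2] := {0x9a,0x33}
#1 dst[0x0f+2] := {0x53,0x1b}
#2 dst[0x07+3] := {0xc8,0xef,0x51}
#3 dst[0x0a+4] := {0xec,0xaf,0x53,0x1b}
#4 dst[0x05+6] := {0x1b,0x59,0x66,0xc8,0xef,0x51}
query mem[0x0c]=0x53, mem[0x05]=0x1b, mem[0x09]=0xef

MEM[0x0c,0x05,0x09] = 53 1b ef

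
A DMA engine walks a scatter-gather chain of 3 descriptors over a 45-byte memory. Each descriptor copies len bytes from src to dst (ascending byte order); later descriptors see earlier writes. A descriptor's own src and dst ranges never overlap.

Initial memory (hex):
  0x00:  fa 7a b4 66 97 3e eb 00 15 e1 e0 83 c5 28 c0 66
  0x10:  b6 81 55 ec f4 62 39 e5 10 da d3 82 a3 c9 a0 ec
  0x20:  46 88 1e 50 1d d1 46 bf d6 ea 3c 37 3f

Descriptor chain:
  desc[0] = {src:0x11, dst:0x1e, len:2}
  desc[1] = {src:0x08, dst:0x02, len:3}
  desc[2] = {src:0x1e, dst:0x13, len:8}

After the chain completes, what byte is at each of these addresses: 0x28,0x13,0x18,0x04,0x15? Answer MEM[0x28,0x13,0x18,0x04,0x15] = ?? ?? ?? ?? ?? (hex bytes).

D0: mem[0x1e..0x1f] <- [81 55]
D1: mem[0x02..0x04] <- [15 e1 e0]
D2: mem[0x13..0x1a] <- [81 55 46 88 1e 50 1d d1]
query mem[0x28]=0xd6, mem[0x13]=0x81, mem[0x18]=0x50, mem[0x04]=0xe0, mem[0x15]=0x46

MEM[0x28,0x13,0x18,0x04,0x15] = d6 81 50 e0 46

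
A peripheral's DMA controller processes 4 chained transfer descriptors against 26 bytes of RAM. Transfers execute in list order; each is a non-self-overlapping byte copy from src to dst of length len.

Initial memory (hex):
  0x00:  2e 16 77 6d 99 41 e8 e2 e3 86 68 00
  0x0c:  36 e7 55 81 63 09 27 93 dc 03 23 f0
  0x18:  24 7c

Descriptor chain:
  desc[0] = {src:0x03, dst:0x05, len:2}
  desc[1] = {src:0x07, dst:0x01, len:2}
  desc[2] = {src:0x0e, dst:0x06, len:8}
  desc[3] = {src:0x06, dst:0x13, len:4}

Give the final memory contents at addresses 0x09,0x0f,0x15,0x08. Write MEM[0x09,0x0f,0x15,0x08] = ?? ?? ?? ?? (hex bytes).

MEM[0x09,0x0f,0x15,0x08] = 09 81 63 63

  after D0: wrote 2B at 0x05 = 6d99
  after D1: wrote 2B at 0x01 = e2e3
  after D2: wrote 8B at 0x06 = 558163092793dc03
  after D3: wrote 4B at 0x13 = 55816309
query mem[0x09]=0x09, mem[0x0f]=0x81, mem[0x15]=0x63, mem[0x08]=0x63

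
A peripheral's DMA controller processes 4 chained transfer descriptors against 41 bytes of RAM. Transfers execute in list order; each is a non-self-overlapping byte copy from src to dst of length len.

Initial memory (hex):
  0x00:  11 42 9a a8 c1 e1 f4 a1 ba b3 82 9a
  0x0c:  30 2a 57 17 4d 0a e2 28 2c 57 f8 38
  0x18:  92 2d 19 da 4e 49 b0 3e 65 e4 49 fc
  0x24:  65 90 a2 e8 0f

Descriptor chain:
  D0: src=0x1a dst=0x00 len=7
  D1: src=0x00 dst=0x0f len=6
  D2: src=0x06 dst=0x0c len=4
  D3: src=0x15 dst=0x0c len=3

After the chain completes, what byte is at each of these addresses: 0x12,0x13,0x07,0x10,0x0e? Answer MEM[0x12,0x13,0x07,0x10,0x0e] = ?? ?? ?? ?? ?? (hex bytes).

D0: mem[0x00..0x06] <- [19 da 4e 49 b0 3e 65]
D1: mem[0x0f..0x14] <- [19 da 4e 49 b0 3e]
D2: mem[0x0c..0x0f] <- [65 a1 ba b3]
D3: mem[0x0c..0x0e] <- [57 f8 38]
query mem[0x12]=0x49, mem[0x13]=0xb0, mem[0x07]=0xa1, mem[0x10]=0xda, mem[0x0e]=0x38

MEM[0x12,0x13,0x07,0x10,0x0e] = 49 b0 a1 da 38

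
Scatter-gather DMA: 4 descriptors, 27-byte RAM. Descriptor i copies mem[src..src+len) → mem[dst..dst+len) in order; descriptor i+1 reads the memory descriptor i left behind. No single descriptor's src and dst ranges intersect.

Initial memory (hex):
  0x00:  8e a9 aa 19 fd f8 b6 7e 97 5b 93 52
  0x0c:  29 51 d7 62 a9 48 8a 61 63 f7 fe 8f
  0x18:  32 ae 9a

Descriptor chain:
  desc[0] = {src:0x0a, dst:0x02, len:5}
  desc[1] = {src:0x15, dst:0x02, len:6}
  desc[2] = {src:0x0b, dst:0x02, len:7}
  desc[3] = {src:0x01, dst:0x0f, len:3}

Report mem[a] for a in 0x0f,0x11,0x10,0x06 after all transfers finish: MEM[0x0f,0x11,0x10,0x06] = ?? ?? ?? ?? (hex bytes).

#0 dst[0x02+5] := {0x93,0x52,0x29,0x51,0xd7}
#1 dst[0x02+6] := {0xf7,0xfe,0x8f,0x32,0xae,0x9a}
#2 dst[0x02+7] := {0x52,0x29,0x51,0xd7,0x62,0xa9,0x48}
#3 dst[0x0f+3] := {0xa9,0x52,0x29}
query mem[0x0f]=0xa9, mem[0x11]=0x29, mem[0x10]=0x52, mem[0x06]=0x62

MEM[0x0f,0x11,0x10,0x06] = a9 29 52 62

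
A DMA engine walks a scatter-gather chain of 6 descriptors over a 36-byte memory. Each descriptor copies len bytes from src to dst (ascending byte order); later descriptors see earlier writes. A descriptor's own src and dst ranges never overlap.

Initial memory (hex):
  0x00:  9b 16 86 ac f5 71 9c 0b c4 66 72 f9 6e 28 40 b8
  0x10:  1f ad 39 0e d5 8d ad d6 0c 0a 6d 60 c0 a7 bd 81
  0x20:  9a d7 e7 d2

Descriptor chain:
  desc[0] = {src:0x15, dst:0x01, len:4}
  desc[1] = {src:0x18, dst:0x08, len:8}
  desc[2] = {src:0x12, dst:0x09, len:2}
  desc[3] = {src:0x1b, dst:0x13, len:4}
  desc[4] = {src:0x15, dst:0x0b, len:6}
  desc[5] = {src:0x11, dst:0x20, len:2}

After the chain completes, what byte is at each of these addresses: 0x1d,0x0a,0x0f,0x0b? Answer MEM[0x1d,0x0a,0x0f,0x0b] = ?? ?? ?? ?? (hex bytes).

MEM[0x1d,0x0a,0x0f,0x0b] = a7 0e 0a a7

D0: mem[0x01..0x04] <- [8d ad d6 0c]
D1: mem[0x08..0x0f] <- [0c 0a 6d 60 c0 a7 bd 81]
D2: mem[0x09..0x0a] <- [39 0e]
D3: mem[0x13..0x16] <- [60 c0 a7 bd]
D4: mem[0x0b..0x10] <- [a7 bd d6 0c 0a 6d]
D5: mem[0x20..0x21] <- [ad 39]
query mem[0x1d]=0xa7, mem[0x0a]=0x0e, mem[0x0f]=0x0a, mem[0x0b]=0xa7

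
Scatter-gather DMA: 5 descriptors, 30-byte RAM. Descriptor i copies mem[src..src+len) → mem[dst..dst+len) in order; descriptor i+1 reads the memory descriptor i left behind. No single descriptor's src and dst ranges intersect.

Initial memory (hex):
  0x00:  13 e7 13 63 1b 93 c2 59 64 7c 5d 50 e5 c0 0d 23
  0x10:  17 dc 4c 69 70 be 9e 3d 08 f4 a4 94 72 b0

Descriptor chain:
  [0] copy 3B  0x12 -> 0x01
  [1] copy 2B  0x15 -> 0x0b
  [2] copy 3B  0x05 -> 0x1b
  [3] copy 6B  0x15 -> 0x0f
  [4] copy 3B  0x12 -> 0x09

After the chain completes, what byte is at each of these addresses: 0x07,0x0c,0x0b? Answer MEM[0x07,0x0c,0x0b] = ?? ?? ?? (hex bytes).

  after D0: wrote 3B at 0x01 = 4c6970
  after D1: wrote 2B at 0x0b = be9e
  after D2: wrote 3B at 0x1b = 93c259
  after D3: wrote 6B at 0x0f = be9e3d08f4a4
  after D4: wrote 3B at 0x09 = 08f4a4
query mem[0x07]=0x59, mem[0x0c]=0x9e, mem[0x0b]=0xa4

MEM[0x07,0x0c,0x0b] = 59 9e a4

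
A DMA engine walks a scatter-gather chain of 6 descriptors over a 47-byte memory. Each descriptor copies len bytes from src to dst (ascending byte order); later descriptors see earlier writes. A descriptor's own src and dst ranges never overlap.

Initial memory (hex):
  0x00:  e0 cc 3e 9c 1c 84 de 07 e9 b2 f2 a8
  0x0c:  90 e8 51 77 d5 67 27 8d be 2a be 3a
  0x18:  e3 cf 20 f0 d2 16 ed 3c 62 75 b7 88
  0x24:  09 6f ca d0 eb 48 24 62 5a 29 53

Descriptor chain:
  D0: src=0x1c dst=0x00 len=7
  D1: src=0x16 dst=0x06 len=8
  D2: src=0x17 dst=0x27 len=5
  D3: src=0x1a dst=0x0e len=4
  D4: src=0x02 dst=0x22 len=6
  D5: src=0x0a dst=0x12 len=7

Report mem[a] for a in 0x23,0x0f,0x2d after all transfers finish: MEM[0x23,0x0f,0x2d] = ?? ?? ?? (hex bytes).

MEM[0x23,0x0f,0x2d] = 3c f0 29

#0 dst[0x00+7] := {0xd2,0x16,0xed,0x3c,0x62,0x75,0xb7}
#1 dst[0x06+8] := {0xbe,0x3a,0xe3,0xcf,0x20,0xf0,0xd2,0x16}
#2 dst[0x27+5] := {0x3a,0xe3,0xcf,0x20,0xf0}
#3 dst[0x0e+4] := {0x20,0xf0,0xd2,0x16}
#4 dst[0x22+6] := {0xed,0x3c,0x62,0x75,0xbe,0x3a}
#5 dst[0x12+7] := {0x20,0xf0,0xd2,0x16,0x20,0xf0,0xd2}
query mem[0x23]=0x3c, mem[0x0f]=0xf0, mem[0x2d]=0x29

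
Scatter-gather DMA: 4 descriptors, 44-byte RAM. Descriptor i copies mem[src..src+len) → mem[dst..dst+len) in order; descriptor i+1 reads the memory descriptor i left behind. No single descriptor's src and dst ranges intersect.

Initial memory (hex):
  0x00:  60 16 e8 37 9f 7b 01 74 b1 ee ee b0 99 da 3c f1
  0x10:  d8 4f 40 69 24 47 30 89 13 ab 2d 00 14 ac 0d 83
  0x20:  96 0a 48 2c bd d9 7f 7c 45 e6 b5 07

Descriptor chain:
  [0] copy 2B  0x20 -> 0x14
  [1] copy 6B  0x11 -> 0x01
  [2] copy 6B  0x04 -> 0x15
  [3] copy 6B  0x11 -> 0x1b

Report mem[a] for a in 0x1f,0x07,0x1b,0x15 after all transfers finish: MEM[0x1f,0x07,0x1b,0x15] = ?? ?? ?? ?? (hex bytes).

D0: mem[0x14..0x15] <- [96 0a]
D1: mem[0x01..0x06] <- [4f 40 69 96 0a 30]
D2: mem[0x15..0x1a] <- [96 0a 30 74 b1 ee]
D3: mem[0x1b..0x20] <- [4f 40 69 96 96 0a]
query mem[0x1f]=0x96, mem[0x07]=0x74, mem[0x1b]=0x4f, mem[0x15]=0x96

MEM[0x1f,0x07,0x1b,0x15] = 96 74 4f 96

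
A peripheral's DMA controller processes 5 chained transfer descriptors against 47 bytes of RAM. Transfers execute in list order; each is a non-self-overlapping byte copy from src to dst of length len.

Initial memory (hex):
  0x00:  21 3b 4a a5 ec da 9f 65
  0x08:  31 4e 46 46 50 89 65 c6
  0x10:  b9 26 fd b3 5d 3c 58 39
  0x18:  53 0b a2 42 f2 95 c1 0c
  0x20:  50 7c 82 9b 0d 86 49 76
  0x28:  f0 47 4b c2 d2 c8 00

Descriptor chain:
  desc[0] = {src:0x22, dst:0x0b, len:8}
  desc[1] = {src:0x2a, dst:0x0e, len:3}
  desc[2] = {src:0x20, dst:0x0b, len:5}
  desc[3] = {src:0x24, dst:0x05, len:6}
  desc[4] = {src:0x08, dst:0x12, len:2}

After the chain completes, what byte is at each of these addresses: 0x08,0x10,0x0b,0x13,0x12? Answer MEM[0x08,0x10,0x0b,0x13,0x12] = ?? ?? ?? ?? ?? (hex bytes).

MEM[0x08,0x10,0x0b,0x13,0x12] = 76 d2 50 f0 76

  after D0: wrote 8B at 0x0b = 829b0d864976f047
  after D1: wrote 3B at 0x0e = 4bc2d2
  after D2: wrote 5B at 0x0b = 507c829b0d
  after D3: wrote 6B at 0x05 = 0d864976f047
  after D4: wrote 2B at 0x12 = 76f0
query mem[0x08]=0x76, mem[0x10]=0xd2, mem[0x0b]=0x50, mem[0x13]=0xf0, mem[0x12]=0x76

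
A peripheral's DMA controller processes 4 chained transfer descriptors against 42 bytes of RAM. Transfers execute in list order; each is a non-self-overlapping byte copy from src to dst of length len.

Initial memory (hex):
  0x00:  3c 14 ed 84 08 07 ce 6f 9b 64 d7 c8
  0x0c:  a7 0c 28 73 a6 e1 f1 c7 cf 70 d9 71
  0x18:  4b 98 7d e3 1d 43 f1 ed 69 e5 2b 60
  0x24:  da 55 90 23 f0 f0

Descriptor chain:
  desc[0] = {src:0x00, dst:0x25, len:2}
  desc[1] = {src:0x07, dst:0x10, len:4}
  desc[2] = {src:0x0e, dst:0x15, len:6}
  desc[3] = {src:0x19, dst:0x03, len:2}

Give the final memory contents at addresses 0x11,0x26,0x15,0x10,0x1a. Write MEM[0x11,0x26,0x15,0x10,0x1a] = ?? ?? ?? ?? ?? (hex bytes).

#0 dst[0x25+2] := {0x3c,0x14}
#1 dst[0x10+4] := {0x6f,0x9b,0x64,0xd7}
#2 dst[0x15+6] := {0x28,0x73,0x6f,0x9b,0x64,0xd7}
#3 dst[0x03+2] := {0x64,0xd7}
query mem[0x11]=0x9b, mem[0x26]=0x14, mem[0x15]=0x28, mem[0x10]=0x6f, mem[0x1a]=0xd7

MEM[0x11,0x26,0x15,0x10,0x1a] = 9b 14 28 6f d7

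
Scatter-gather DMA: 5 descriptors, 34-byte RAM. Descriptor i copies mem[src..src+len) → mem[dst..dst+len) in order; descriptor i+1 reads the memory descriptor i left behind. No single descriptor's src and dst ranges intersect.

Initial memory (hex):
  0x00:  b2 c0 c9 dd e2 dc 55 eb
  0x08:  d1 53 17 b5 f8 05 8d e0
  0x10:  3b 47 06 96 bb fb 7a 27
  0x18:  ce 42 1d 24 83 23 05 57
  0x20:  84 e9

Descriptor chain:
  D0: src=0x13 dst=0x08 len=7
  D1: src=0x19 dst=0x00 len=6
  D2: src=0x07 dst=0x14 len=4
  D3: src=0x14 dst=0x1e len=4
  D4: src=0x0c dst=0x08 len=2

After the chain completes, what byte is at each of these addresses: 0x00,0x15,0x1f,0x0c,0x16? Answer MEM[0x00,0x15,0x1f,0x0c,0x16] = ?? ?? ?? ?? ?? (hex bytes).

[0] 0x13->0x08 len=7 : 96 bb fb 7a 27 ce 42
[1] 0x19->0x00 len=6 : 42 1d 24 83 23 05
[2] 0x07->0x14 len=4 : eb 96 bb fb
[3] 0x14->0x1e len=4 : eb 96 bb fb
[4] 0x0c->0x08 len=2 : 27 ce
query mem[0x00]=0x42, mem[0x15]=0x96, mem[0x1f]=0x96, mem[0x0c]=0x27, mem[0x16]=0xbb

MEM[0x00,0x15,0x1f,0x0c,0x16] = 42 96 96 27 bb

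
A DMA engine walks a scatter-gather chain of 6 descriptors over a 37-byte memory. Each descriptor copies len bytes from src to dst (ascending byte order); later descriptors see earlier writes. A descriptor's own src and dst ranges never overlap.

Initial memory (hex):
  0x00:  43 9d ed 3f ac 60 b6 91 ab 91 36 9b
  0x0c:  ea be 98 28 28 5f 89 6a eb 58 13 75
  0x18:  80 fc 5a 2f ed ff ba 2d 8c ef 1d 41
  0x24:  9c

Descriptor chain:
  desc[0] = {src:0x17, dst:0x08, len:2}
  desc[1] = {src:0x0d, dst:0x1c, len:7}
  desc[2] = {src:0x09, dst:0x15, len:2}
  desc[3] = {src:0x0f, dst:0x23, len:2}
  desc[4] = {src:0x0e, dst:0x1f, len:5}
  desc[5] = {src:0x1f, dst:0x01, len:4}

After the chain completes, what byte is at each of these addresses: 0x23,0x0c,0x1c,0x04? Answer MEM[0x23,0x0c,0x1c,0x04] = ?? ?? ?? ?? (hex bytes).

D0: mem[0x08..0x09] <- [75 80]
D1: mem[0x1c..0x22] <- [be 98 28 28 5f 89 6a]
D2: mem[0x15..0x16] <- [80 36]
D3: mem[0x23..0x24] <- [28 28]
D4: mem[0x1f..0x23] <- [98 28 28 5f 89]
D5: mem[0x01..0x04] <- [98 28 28 5f]
query mem[0x23]=0x89, mem[0x0c]=0xea, mem[0x1c]=0xbe, mem[0x04]=0x5f

MEM[0x23,0x0c,0x1c,0x04] = 89 ea be 5f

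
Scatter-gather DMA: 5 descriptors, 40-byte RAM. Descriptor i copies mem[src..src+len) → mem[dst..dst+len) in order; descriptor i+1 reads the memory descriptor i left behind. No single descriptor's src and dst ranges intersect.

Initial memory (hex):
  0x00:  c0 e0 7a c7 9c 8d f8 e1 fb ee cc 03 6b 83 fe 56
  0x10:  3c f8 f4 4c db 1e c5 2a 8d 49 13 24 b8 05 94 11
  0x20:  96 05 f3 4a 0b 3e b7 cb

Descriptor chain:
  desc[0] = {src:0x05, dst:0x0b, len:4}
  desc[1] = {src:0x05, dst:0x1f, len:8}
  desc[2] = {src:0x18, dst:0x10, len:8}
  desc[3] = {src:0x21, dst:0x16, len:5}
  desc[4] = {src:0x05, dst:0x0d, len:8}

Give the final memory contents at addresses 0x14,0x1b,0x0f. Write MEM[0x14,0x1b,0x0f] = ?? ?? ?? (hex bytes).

MEM[0x14,0x1b,0x0f] = f8 24 e1

  after D0: wrote 4B at 0x0b = 8df8e1fb
  after D1: wrote 8B at 0x1f = 8df8e1fbeecc8df8
  after D2: wrote 8B at 0x10 = 8d491324b805948d
  after D3: wrote 5B at 0x16 = e1fbeecc8d
  after D4: wrote 8B at 0x0d = 8df8e1fbeecc8df8
query mem[0x14]=0xf8, mem[0x1b]=0x24, mem[0x0f]=0xe1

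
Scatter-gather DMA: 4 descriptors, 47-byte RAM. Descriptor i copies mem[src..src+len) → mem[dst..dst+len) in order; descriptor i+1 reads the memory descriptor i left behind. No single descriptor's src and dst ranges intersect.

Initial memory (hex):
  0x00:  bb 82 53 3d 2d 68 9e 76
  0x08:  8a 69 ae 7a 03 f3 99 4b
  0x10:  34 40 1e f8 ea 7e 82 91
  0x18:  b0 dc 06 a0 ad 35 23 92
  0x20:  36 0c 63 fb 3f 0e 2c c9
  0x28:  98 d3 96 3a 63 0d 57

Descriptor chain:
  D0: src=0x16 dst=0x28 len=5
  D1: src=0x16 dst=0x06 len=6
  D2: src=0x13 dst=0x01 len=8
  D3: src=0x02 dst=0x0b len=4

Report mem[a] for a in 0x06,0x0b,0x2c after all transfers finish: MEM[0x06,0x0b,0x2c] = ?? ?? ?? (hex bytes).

[0] 0x16->0x28 len=5 : 82 91 b0 dc 06
[1] 0x16->0x06 len=6 : 82 91 b0 dc 06 a0
[2] 0x13->0x01 len=8 : f8 ea 7e 82 91 b0 dc 06
[3] 0x02->0x0b len=4 : ea 7e 82 91
query mem[0x06]=0xb0, mem[0x0b]=0xea, mem[0x2c]=0x06

MEM[0x06,0x0b,0x2c] = b0 ea 06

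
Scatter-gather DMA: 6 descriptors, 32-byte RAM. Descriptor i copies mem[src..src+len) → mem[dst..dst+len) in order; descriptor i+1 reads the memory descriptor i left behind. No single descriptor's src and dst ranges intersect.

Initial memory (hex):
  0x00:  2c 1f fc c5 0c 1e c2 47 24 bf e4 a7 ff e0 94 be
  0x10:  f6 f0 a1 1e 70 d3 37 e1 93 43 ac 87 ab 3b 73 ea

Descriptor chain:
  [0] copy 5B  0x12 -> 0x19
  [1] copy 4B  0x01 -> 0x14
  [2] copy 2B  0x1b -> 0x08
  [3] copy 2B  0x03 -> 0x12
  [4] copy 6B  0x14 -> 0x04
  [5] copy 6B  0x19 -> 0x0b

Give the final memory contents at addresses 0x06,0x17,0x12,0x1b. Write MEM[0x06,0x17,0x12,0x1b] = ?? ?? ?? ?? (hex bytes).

MEM[0x06,0x17,0x12,0x1b] = c5 0c c5 70

[0] 0x12->0x19 len=5 : a1 1e 70 d3 37
[1] 0x01->0x14 len=4 : 1f fc c5 0c
[2] 0x1b->0x08 len=2 : 70 d3
[3] 0x03->0x12 len=2 : c5 0c
[4] 0x14->0x04 len=6 : 1f fc c5 0c 93 a1
[5] 0x19->0x0b len=6 : a1 1e 70 d3 37 73
query mem[0x06]=0xc5, mem[0x17]=0x0c, mem[0x12]=0xc5, mem[0x1b]=0x70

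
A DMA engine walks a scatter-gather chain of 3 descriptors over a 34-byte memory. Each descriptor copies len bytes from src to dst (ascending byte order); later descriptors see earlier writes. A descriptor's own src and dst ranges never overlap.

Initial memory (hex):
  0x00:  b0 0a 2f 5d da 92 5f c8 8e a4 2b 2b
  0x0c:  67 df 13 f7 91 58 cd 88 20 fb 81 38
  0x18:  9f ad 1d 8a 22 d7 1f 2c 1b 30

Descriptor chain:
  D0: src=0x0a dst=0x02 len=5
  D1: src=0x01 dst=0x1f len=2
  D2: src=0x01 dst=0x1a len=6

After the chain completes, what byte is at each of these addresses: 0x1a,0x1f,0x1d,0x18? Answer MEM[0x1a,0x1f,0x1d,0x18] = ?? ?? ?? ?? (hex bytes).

MEM[0x1a,0x1f,0x1d,0x18] = 0a 13 67 9f

#0 dst[0x02+5] := {0x2b,0x2b,0x67,0xdf,0x13}
#1 dst[0x1f+2] := {0x0a,0x2b}
#2 dst[0x1a+6] := {0x0a,0x2b,0x2b,0x67,0xdf,0x13}
query mem[0x1a]=0x0a, mem[0x1f]=0x13, mem[0x1d]=0x67, mem[0x18]=0x9f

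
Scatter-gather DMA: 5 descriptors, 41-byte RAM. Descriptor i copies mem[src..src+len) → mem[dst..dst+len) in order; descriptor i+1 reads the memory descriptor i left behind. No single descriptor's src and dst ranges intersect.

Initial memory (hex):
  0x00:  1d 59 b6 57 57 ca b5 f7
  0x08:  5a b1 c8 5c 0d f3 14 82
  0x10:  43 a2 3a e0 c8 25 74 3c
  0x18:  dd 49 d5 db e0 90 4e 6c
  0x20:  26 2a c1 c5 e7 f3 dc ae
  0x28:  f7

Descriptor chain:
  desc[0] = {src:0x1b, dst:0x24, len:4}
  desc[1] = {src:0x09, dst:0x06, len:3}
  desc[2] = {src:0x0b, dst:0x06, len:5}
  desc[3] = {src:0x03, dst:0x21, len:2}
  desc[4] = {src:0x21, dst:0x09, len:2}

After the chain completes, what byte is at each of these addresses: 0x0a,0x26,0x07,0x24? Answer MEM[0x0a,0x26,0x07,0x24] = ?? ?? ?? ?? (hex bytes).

MEM[0x0a,0x26,0x07,0x24] = 57 90 0d db

  after D0: wrote 4B at 0x24 = dbe0904e
  after D1: wrote 3B at 0x06 = b1c85c
  after D2: wrote 5B at 0x06 = 5c0df31482
  after D3: wrote 2B at 0x21 = 5757
  after D4: wrote 2B at 0x09 = 5757
query mem[0x0a]=0x57, mem[0x26]=0x90, mem[0x07]=0x0d, mem[0x24]=0xdb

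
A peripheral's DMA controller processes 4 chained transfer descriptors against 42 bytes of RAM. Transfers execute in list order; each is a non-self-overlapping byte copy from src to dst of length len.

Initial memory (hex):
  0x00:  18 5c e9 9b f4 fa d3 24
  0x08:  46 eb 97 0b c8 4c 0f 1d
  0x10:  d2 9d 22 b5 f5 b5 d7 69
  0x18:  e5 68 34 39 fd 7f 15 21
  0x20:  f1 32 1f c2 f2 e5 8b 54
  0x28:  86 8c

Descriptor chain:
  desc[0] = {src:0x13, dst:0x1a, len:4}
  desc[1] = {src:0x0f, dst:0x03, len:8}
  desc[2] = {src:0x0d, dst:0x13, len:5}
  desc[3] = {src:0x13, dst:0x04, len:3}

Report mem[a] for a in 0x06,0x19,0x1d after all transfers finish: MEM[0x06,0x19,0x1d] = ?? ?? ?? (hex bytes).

#0 dst[0x1a+4] := {0xb5,0xf5,0xb5,0xd7}
#1 dst[0x03+8] := {0x1d,0xd2,0x9d,0x22,0xb5,0xf5,0xb5,0xd7}
#2 dst[0x13+5] := {0x4c,0x0f,0x1d,0xd2,0x9d}
#3 dst[0x04+3] := {0x4c,0x0f,0x1d}
query mem[0x06]=0x1d, mem[0x19]=0x68, mem[0x1d]=0xd7

MEM[0x06,0x19,0x1d] = 1d 68 d7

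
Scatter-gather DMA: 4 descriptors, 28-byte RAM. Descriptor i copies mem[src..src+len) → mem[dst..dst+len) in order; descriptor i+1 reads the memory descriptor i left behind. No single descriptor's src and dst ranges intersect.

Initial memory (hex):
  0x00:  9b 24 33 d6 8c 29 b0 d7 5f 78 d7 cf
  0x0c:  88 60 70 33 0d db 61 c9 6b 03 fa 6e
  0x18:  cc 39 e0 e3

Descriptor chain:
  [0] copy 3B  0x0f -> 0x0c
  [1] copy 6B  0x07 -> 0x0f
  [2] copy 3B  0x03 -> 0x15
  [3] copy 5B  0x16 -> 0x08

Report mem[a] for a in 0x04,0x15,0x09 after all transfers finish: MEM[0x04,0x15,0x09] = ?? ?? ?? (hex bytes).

D0: mem[0x0c..0x0e] <- [33 0d db]
D1: mem[0x0f..0x14] <- [d7 5f 78 d7 cf 33]
D2: mem[0x15..0x17] <- [d6 8c 29]
D3: mem[0x08..0x0c] <- [8c 29 cc 39 e0]
query mem[0x04]=0x8c, mem[0x15]=0xd6, mem[0x09]=0x29

MEM[0x04,0x15,0x09] = 8c d6 29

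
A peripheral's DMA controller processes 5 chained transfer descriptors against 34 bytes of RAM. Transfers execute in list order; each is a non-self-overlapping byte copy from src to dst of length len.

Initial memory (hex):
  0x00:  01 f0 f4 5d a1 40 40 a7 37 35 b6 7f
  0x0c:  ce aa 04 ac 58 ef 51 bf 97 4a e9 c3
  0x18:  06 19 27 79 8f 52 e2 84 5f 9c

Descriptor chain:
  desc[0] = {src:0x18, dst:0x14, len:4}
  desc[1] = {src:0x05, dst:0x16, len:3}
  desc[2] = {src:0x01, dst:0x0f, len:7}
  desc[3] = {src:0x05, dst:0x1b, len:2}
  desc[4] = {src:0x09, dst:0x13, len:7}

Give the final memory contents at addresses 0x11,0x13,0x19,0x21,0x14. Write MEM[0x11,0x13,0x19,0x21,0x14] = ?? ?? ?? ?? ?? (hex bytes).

  after D0: wrote 4B at 0x14 = 06192779
  after D1: wrote 3B at 0x16 = 4040a7
  after D2: wrote 7B at 0x0f = f0f45da14040a7
  after D3: wrote 2B at 0x1b = 4040
  after D4: wrote 7B at 0x13 = 35b67fceaa04f0
query mem[0x11]=0x5d, mem[0x13]=0x35, mem[0x19]=0xf0, mem[0x21]=0x9c, mem[0x14]=0xb6

MEM[0x11,0x13,0x19,0x21,0x14] = 5d 35 f0 9c b6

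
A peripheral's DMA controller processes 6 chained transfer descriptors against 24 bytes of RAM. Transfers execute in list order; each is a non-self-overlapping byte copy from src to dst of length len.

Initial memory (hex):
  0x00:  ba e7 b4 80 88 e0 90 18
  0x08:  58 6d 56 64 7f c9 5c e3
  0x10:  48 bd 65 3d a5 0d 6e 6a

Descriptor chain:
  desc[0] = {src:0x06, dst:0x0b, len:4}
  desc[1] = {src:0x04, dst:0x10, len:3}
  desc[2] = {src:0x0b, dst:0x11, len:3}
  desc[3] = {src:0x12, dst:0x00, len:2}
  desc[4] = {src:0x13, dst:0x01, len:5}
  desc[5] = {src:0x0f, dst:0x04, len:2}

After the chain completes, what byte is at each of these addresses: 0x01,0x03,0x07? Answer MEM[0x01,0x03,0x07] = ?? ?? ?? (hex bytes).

D0: mem[0x0b..0x0e] <- [90 18 58 6d]
D1: mem[0x10..0x12] <- [88 e0 90]
D2: mem[0x11..0x13] <- [90 18 58]
D3: mem[0x00..0x01] <- [18 58]
D4: mem[0x01..0x05] <- [58 a5 0d 6e 6a]
D5: mem[0x04..0x05] <- [e3 88]
query mem[0x01]=0x58, mem[0x03]=0x0d, mem[0x07]=0x18

MEM[0x01,0x03,0x07] = 58 0d 18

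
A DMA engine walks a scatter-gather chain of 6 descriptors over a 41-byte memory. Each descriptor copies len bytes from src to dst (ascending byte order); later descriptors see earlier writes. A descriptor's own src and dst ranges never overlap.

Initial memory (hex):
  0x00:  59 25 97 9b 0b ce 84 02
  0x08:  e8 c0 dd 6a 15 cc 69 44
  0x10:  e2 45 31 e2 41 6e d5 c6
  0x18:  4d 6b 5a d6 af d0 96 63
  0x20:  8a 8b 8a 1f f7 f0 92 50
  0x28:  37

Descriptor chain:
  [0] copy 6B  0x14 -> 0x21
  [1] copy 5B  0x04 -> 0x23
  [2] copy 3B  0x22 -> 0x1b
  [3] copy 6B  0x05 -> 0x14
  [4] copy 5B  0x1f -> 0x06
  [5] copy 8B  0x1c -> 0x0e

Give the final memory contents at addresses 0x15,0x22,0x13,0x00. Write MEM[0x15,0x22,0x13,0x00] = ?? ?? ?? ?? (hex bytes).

D0: mem[0x21..0x26] <- [41 6e d5 c6 4d 6b]
D1: mem[0x23..0x27] <- [0b ce 84 02 e8]
D2: mem[0x1b..0x1d] <- [6e 0b ce]
D3: mem[0x14..0x19] <- [ce 84 02 e8 c0 dd]
D4: mem[0x06..0x0a] <- [63 8a 41 6e 0b]
D5: mem[0x0e..0x15] <- [0b ce 96 63 8a 41 6e 0b]
query mem[0x15]=0x0b, mem[0x22]=0x6e, mem[0x13]=0x41, mem[0x00]=0x59

MEM[0x15,0x22,0x13,0x00] = 0b 6e 41 59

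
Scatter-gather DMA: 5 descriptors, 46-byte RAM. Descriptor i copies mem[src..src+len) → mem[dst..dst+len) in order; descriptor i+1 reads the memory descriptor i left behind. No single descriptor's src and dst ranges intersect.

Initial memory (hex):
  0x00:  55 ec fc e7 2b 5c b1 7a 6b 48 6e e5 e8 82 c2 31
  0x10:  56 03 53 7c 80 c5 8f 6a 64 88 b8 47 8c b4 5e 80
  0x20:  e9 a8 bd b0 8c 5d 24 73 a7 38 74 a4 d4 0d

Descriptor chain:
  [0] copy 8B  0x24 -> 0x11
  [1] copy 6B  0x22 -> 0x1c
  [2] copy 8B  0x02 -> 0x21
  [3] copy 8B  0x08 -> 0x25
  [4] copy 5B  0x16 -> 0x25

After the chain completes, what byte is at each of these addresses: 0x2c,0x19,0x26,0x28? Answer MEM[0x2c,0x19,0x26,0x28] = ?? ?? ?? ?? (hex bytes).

MEM[0x2c,0x19,0x26,0x28] = 31 88 74 88

D0: mem[0x11..0x18] <- [8c 5d 24 73 a7 38 74 a4]
D1: mem[0x1c..0x21] <- [bd b0 8c 5d 24 73]
D2: mem[0x21..0x28] <- [fc e7 2b 5c b1 7a 6b 48]
D3: mem[0x25..0x2c] <- [6b 48 6e e5 e8 82 c2 31]
D4: mem[0x25..0x29] <- [38 74 a4 88 b8]
query mem[0x2c]=0x31, mem[0x19]=0x88, mem[0x26]=0x74, mem[0x28]=0x88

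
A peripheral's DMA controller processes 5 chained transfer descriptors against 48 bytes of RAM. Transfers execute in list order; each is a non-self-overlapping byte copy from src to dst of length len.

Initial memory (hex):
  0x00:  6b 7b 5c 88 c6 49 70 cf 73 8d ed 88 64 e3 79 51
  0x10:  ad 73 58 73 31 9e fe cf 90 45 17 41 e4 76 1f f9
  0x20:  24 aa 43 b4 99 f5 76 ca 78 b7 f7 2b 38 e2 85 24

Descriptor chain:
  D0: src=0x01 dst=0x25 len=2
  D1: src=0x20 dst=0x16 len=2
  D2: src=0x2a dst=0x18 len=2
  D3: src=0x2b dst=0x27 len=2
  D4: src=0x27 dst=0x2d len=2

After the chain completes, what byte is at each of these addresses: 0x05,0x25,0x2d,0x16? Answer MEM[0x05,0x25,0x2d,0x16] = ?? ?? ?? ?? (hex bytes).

MEM[0x05,0x25,0x2d,0x16] = 49 7b 2b 24

#0 dst[0x25+2] := {0x7b,0x5c}
#1 dst[0x16+2] := {0x24,0xaa}
#2 dst[0x18+2] := {0xf7,0x2b}
#3 dst[0x27+2] := {0x2b,0x38}
#4 dst[0x2d+2] := {0x2b,0x38}
query mem[0x05]=0x49, mem[0x25]=0x7b, mem[0x2d]=0x2b, mem[0x16]=0x24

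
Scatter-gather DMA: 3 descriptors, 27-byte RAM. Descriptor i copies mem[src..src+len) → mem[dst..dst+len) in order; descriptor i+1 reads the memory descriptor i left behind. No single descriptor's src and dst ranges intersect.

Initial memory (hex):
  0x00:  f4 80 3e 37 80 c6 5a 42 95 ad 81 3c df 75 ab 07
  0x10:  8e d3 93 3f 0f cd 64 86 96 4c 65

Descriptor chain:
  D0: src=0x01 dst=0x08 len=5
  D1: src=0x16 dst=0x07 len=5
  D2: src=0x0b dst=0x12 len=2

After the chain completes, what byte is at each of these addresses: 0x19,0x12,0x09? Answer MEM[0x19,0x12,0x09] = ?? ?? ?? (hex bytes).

MEM[0x19,0x12,0x09] = 4c 65 96

[0] 0x01->0x08 len=5 : 80 3e 37 80 c6
[1] 0x16->0x07 len=5 : 64 86 96 4c 65
[2] 0x0b->0x12 len=2 : 65 c6
query mem[0x19]=0x4c, mem[0x12]=0x65, mem[0x09]=0x96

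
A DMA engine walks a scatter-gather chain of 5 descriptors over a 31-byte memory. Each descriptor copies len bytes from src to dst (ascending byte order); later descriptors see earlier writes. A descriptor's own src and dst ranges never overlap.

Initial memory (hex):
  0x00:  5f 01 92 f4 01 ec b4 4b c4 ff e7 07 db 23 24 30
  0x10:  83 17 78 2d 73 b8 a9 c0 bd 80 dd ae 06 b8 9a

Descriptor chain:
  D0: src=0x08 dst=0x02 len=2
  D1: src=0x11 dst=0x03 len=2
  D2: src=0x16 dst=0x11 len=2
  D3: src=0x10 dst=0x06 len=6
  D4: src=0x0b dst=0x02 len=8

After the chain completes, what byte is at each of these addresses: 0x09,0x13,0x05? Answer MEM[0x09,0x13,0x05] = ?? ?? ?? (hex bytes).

MEM[0x09,0x13,0x05] = c0 2d 24

[0] 0x08->0x02 len=2 : c4 ff
[1] 0x11->0x03 len=2 : 17 78
[2] 0x16->0x11 len=2 : a9 c0
[3] 0x10->0x06 len=6 : 83 a9 c0 2d 73 b8
[4] 0x0b->0x02 len=8 : b8 db 23 24 30 83 a9 c0
query mem[0x09]=0xc0, mem[0x13]=0x2d, mem[0x05]=0x24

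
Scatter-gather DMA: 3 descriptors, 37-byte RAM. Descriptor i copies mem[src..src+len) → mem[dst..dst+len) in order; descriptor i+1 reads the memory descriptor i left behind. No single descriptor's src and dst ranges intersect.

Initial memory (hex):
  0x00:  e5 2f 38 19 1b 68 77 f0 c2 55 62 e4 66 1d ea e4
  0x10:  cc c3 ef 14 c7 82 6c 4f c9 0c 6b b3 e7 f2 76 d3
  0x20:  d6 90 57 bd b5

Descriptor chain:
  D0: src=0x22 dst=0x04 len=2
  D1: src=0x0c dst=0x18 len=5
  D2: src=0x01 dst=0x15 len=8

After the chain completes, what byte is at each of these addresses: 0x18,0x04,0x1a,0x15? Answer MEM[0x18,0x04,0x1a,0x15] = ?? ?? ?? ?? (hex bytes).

#0 dst[0x04+2] := {0x57,0xbd}
#1 dst[0x18+5] := {0x66,0x1d,0xea,0xe4,0xcc}
#2 dst[0x15+8] := {0x2f,0x38,0x19,0x57,0xbd,0x77,0xf0,0xc2}
query mem[0x18]=0x57, mem[0x04]=0x57, mem[0x1a]=0x77, mem[0x15]=0x2f

MEM[0x18,0x04,0x1a,0x15] = 57 57 77 2f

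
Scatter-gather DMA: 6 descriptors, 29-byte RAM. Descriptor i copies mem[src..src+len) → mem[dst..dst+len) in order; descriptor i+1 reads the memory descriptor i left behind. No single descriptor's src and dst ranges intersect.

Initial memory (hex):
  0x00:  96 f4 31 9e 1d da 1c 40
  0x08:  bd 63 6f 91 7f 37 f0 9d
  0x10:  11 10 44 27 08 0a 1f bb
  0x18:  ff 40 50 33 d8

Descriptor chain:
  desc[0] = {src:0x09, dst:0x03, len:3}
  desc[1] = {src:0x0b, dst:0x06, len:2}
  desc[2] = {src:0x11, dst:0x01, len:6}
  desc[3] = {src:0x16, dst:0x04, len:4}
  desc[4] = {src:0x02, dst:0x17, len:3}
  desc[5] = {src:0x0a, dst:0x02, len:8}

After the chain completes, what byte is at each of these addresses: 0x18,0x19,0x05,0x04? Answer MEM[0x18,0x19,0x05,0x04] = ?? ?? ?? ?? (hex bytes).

[0] 0x09->0x03 len=3 : 63 6f 91
[1] 0x0b->0x06 len=2 : 91 7f
[2] 0x11->0x01 len=6 : 10 44 27 08 0a 1f
[3] 0x16->0x04 len=4 : 1f bb ff 40
[4] 0x02->0x17 len=3 : 44 27 1f
[5] 0x0a->0x02 len=8 : 6f 91 7f 37 f0 9d 11 10
query mem[0x18]=0x27, mem[0x19]=0x1f, mem[0x05]=0x37, mem[0x04]=0x7f

MEM[0x18,0x19,0x05,0x04] = 27 1f 37 7f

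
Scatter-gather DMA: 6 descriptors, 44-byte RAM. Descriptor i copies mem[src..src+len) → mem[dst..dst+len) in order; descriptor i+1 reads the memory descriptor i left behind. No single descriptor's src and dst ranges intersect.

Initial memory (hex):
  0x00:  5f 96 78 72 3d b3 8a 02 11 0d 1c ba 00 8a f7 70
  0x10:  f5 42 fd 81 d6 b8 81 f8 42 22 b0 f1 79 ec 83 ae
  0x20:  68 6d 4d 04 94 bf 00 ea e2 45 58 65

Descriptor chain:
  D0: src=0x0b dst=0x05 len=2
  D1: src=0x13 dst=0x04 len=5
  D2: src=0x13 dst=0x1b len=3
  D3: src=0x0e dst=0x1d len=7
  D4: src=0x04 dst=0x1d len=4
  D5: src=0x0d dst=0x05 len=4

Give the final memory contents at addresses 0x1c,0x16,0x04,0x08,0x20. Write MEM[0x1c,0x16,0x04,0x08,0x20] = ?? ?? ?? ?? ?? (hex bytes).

D0: mem[0x05..0x06] <- [ba 00]
D1: mem[0x04..0x08] <- [81 d6 b8 81 f8]
D2: mem[0x1b..0x1d] <- [81 d6 b8]
D3: mem[0x1d..0x23] <- [f7 70 f5 42 fd 81 d6]
D4: mem[0x1d..0x20] <- [81 d6 b8 81]
D5: mem[0x05..0x08] <- [8a f7 70 f5]
query mem[0x1c]=0xd6, mem[0x16]=0x81, mem[0x04]=0x81, mem[0x08]=0xf5, mem[0x20]=0x81

MEM[0x1c,0x16,0x04,0x08,0x20] = d6 81 81 f5 81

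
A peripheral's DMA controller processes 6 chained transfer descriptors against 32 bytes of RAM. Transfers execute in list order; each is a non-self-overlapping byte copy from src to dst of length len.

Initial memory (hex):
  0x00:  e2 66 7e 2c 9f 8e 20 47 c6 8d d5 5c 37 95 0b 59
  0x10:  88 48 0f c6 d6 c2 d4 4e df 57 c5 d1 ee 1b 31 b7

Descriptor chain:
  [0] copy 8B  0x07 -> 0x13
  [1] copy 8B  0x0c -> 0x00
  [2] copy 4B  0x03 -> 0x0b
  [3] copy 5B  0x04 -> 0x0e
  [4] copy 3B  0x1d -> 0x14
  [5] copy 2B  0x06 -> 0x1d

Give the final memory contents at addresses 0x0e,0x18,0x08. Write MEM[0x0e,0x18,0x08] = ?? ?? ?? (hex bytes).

MEM[0x0e,0x18,0x08] = 88 37 c6

[0] 0x07->0x13 len=8 : 47 c6 8d d5 5c 37 95 0b
[1] 0x0c->0x00 len=8 : 37 95 0b 59 88 48 0f 47
[2] 0x03->0x0b len=4 : 59 88 48 0f
[3] 0x04->0x0e len=5 : 88 48 0f 47 c6
[4] 0x1d->0x14 len=3 : 1b 31 b7
[5] 0x06->0x1d len=2 : 0f 47
query mem[0x0e]=0x88, mem[0x18]=0x37, mem[0x08]=0xc6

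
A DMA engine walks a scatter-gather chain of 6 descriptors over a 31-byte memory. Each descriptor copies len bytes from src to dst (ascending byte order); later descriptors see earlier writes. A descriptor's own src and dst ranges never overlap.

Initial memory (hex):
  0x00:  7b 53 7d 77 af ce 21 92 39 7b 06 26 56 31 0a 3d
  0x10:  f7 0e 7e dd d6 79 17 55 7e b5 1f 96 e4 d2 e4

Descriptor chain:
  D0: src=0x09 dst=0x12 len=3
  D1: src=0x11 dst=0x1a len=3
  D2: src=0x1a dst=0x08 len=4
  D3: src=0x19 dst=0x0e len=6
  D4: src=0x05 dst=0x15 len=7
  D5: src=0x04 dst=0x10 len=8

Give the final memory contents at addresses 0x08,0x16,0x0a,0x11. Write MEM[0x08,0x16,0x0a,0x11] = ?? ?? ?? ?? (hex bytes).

MEM[0x08,0x16,0x0a,0x11] = 0e 06 06 ce

D0: mem[0x12..0x14] <- [7b 06 26]
D1: mem[0x1a..0x1c] <- [0e 7b 06]
D2: mem[0x08..0x0b] <- [0e 7b 06 d2]
D3: mem[0x0e..0x13] <- [b5 0e 7b 06 d2 e4]
D4: mem[0x15..0x1b] <- [ce 21 92 0e 7b 06 d2]
D5: mem[0x10..0x17] <- [af ce 21 92 0e 7b 06 d2]
query mem[0x08]=0x0e, mem[0x16]=0x06, mem[0x0a]=0x06, mem[0x11]=0xce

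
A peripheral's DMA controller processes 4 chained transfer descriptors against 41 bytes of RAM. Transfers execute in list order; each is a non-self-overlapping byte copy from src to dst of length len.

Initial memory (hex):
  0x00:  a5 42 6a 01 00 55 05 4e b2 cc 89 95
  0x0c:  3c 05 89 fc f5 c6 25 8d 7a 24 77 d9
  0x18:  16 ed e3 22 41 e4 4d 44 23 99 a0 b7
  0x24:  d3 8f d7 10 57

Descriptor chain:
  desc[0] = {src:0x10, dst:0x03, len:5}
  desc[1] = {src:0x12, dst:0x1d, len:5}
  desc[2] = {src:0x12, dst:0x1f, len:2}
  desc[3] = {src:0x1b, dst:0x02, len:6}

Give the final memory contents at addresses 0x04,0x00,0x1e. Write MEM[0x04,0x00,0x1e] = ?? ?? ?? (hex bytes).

MEM[0x04,0x00,0x1e] = 25 a5 8d

#0 dst[0x03+5] := {0xf5,0xc6,0x25,0x8d,0x7a}
#1 dst[0x1d+5] := {0x25,0x8d,0x7a,0x24,0x77}
#2 dst[0x1f+2] := {0x25,0x8d}
#3 dst[0x02+6] := {0x22,0x41,0x25,0x8d,0x25,0x8d}
query mem[0x04]=0x25, mem[0x00]=0xa5, mem[0x1e]=0x8d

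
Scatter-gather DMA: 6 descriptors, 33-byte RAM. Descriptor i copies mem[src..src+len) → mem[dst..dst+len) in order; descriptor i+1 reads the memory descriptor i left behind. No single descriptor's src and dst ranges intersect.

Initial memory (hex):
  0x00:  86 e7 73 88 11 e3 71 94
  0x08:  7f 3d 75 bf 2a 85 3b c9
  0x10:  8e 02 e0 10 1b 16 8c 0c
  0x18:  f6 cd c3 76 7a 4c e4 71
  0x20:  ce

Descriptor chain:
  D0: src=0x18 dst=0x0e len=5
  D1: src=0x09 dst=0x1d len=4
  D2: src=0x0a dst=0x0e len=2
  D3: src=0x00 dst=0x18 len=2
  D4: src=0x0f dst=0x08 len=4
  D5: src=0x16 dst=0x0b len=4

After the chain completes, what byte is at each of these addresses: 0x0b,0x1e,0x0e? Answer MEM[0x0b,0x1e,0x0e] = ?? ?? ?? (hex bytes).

MEM[0x0b,0x1e,0x0e] = 8c 75 e7

  after D0: wrote 5B at 0x0e = f6cdc3767a
  after D1: wrote 4B at 0x1d = 3d75bf2a
  after D2: wrote 2B at 0x0e = 75bf
  after D3: wrote 2B at 0x18 = 86e7
  after D4: wrote 4B at 0x08 = bfc3767a
  after D5: wrote 4B at 0x0b = 8c0c86e7
query mem[0x0b]=0x8c, mem[0x1e]=0x75, mem[0x0e]=0xe7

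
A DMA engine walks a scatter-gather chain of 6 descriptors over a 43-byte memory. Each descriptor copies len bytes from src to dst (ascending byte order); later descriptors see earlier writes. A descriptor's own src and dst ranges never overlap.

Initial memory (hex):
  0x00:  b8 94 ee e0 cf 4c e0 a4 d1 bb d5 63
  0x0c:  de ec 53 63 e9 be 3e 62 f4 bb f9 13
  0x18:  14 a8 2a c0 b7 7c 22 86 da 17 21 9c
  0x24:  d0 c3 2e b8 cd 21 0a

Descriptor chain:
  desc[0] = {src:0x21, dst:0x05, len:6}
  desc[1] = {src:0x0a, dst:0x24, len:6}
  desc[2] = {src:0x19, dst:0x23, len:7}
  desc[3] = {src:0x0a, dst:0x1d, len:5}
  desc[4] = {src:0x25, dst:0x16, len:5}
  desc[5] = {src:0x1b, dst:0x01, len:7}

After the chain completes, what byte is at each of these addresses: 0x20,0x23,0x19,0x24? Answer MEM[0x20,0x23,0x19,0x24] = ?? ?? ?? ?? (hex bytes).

MEM[0x20,0x23,0x19,0x24] = ec a8 22 2a

[0] 0x21->0x05 len=6 : 17 21 9c d0 c3 2e
[1] 0x0a->0x24 len=6 : 2e 63 de ec 53 63
[2] 0x19->0x23 len=7 : a8 2a c0 b7 7c 22 86
[3] 0x0a->0x1d len=5 : 2e 63 de ec 53
[4] 0x25->0x16 len=5 : c0 b7 7c 22 86
[5] 0x1b->0x01 len=7 : c0 b7 2e 63 de ec 53
query mem[0x20]=0xec, mem[0x23]=0xa8, mem[0x19]=0x22, mem[0x24]=0x2a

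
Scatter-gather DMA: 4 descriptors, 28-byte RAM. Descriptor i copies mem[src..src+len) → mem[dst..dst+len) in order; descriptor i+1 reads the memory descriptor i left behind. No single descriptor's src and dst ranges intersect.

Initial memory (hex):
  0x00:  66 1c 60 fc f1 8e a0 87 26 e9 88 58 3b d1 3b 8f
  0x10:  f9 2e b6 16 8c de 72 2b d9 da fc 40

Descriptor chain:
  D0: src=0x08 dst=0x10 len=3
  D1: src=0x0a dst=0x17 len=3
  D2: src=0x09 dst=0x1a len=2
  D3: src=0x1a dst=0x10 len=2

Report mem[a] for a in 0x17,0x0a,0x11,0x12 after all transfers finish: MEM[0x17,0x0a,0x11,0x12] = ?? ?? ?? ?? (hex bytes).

MEM[0x17,0x0a,0x11,0x12] = 88 88 88 88

D0: mem[0x10..0x12] <- [26 e9 88]
D1: mem[0x17..0x19] <- [88 58 3b]
D2: mem[0x1a..0x1b] <- [e9 88]
D3: mem[0x10..0x11] <- [e9 88]
query mem[0x17]=0x88, mem[0x0a]=0x88, mem[0x11]=0x88, mem[0x12]=0x88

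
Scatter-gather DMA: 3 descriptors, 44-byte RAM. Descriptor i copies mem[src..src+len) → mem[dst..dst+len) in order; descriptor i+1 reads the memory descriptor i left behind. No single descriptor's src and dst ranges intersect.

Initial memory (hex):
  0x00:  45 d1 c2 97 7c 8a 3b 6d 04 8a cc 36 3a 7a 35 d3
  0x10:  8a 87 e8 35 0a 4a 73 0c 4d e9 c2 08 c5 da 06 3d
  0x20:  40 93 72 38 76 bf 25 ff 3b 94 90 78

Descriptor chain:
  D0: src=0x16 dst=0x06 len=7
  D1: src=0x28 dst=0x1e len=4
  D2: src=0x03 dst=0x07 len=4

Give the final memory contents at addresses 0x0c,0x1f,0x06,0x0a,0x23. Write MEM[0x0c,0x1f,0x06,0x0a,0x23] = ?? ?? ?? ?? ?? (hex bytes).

#0 dst[0x06+7] := {0x73,0x0c,0x4d,0xe9,0xc2,0x08,0xc5}
#1 dst[0x1e+4] := {0x3b,0x94,0x90,0x78}
#2 dst[0x07+4] := {0x97,0x7c,0x8a,0x73}
query mem[0x0c]=0xc5, mem[0x1f]=0x94, mem[0x06]=0x73, mem[0x0a]=0x73, mem[0x23]=0x38

MEM[0x0c,0x1f,0x06,0x0a,0x23] = c5 94 73 73 38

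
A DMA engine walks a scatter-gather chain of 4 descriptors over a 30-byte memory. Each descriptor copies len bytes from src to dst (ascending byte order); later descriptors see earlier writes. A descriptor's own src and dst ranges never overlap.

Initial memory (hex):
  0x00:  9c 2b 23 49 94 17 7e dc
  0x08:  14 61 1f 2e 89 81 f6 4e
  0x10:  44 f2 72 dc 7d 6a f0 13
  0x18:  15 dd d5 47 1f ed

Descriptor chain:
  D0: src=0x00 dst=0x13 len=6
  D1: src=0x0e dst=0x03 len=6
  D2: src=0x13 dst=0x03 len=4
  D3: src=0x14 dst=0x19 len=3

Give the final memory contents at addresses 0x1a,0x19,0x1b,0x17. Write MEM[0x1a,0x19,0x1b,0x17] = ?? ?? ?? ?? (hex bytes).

  after D0: wrote 6B at 0x13 = 9c2b23499417
  after D1: wrote 6B at 0x03 = f64e44f2729c
  after D2: wrote 4B at 0x03 = 9c2b2349
  after D3: wrote 3B at 0x19 = 2b2349
query mem[0x1a]=0x23, mem[0x19]=0x2b, mem[0x1b]=0x49, mem[0x17]=0x94

MEM[0x1a,0x19,0x1b,0x17] = 23 2b 49 94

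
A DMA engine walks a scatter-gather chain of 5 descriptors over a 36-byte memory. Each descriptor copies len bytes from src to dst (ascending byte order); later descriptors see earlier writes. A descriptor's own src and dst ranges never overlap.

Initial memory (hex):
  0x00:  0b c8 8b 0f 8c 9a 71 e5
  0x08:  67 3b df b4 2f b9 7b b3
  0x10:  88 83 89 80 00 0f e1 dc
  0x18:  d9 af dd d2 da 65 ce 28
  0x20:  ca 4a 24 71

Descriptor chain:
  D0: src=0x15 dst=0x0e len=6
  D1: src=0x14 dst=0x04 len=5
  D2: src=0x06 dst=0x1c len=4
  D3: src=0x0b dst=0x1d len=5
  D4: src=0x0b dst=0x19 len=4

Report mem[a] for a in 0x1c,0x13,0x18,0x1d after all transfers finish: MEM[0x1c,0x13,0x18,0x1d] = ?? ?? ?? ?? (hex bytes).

D0: mem[0x0e..0x13] <- [0f e1 dc d9 af dd]
D1: mem[0x04..0x08] <- [00 0f e1 dc d9]
D2: mem[0x1c..0x1f] <- [e1 dc d9 3b]
D3: mem[0x1d..0x21] <- [b4 2f b9 0f e1]
D4: mem[0x19..0x1c] <- [b4 2f b9 0f]
query mem[0x1c]=0x0f, mem[0x13]=0xdd, mem[0x18]=0xd9, mem[0x1d]=0xb4

MEM[0x1c,0x13,0x18,0x1d] = 0f dd d9 b4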